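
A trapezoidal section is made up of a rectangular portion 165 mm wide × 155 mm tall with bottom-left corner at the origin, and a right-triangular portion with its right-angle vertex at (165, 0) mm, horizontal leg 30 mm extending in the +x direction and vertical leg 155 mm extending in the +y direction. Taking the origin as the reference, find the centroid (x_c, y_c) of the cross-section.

x_c = 90.21 mm, y_c = 75.35 mm

Part | A | x̄ᵢ | ȳᵢ | A·x̄ᵢ | A·ȳᵢ
rectangular portion | 25575.00 | 82.50 | 77.50 | 2109937.50 | 1982062.50
triangular portion | 2325.00 | 175.00 | 51.67 | 406875.00 | 120125.00
Σ | 27900.00 |  |  | 2516812.50 | 2102187.50
x_c = 2516812.50 / 27900.00 = 90.21 mm
y_c = 2102187.50 / 27900.00 = 75.35 mm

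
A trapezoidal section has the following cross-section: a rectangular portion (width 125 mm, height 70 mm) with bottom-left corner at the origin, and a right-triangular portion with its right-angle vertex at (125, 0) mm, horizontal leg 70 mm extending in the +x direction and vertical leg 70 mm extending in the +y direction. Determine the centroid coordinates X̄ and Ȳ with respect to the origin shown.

X̄ = 81.28 mm, Ȳ = 32.45 mm

Part | A | x̄ᵢ | ȳᵢ | A·x̄ᵢ | A·ȳᵢ
rectangular portion | 8750.00 | 62.50 | 35.00 | 546875.00 | 306250.00
triangular portion | 2450.00 | 148.33 | 23.33 | 363416.67 | 57166.67
Σ | 11200.00 |  |  | 910291.67 | 363416.67
X̄ = 910291.67 / 11200.00 = 81.28 mm
Ȳ = 363416.67 / 11200.00 = 32.45 mm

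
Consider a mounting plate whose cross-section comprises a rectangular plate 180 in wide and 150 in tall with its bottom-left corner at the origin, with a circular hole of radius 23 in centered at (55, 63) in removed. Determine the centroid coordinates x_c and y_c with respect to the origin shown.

x_c = 92.30 in, y_c = 75.79 in

Part | A | x̄ᵢ | ȳᵢ | A·x̄ᵢ | A·ȳᵢ
plate | 27000.00 | 90.00 | 75.00 | 2430000.00 | 2025000.00
hole | -1661.90 | 55.00 | 63.00 | -91404.64 | -104699.86
Σ | 25338.10 |  |  | 2338595.36 | 1920300.14
x_c = 2338595.36 / 25338.10 = 92.30 in
y_c = 1920300.14 / 25338.10 = 75.79 in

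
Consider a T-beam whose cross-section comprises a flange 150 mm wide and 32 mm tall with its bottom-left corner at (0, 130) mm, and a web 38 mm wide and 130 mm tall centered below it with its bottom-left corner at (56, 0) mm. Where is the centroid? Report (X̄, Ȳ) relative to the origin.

Part | A | x̄ᵢ | ȳᵢ | A·x̄ᵢ | A·ȳᵢ
web | 4940.00 | 75.00 | 65.00 | 370500.00 | 321100.00
flange | 4800.00 | 75.00 | 146.00 | 360000.00 | 700800.00
Σ | 9740.00 |  |  | 730500.00 | 1021900.00
X̄ = 730500.00 / 9740.00 = 75.00 mm
Ȳ = 1021900.00 / 9740.00 = 104.92 mm

X̄ = 75.00 mm, Ȳ = 104.92 mm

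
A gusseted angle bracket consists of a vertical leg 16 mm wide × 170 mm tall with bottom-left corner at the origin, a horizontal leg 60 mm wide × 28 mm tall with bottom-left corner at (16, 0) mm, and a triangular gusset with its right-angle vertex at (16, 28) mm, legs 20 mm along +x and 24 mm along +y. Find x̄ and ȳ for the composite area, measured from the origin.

Part | A | x̄ᵢ | ȳᵢ | A·x̄ᵢ | A·ȳᵢ
vertical leg | 2720.00 | 8.00 | 85.00 | 21760.00 | 231200.00
horizontal leg | 1680.00 | 46.00 | 14.00 | 77280.00 | 23520.00
gusset | 240.00 | 22.67 | 36.00 | 5440.00 | 8640.00
Σ | 4640.00 |  |  | 104480.00 | 263360.00
x̄ = 104480.00 / 4640.00 = 22.52 mm
ȳ = 263360.00 / 4640.00 = 56.76 mm

x̄ = 22.52 mm, ȳ = 56.76 mm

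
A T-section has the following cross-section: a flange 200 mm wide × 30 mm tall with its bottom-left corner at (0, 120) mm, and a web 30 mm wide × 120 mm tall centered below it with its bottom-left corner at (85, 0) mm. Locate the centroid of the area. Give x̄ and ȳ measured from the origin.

x̄ = 100.00 mm, ȳ = 106.88 mm

web: A = 30 × 120 = 3600.00, centroid at (100.00, 60.00).
flange: A = 200 × 30 = 6000.00, centroid at (100.00, 135.00).
ΣA = 9600.00 mm², ΣAx̄ = 960000.00 mm³, ΣAȳ = 1026000.00 mm³.
x̄ = 960000.00/9600.00 = 100.00 mm; ȳ = 1026000.00/9600.00 = 106.88 mm.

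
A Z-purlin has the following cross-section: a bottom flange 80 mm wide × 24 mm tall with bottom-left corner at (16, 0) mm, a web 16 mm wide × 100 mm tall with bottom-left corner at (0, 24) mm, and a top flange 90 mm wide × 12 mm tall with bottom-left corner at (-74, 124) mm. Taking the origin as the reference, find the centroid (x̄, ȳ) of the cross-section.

bottom flange: A = 80 × 24 = 1920.00, centroid at (56.00, 12.00).
web: A = 16 × 100 = 1600.00, centroid at (8.00, 74.00).
top flange: A = 90 × 12 = 1080.00, centroid at (-29.00, 130.00).
ΣA = 4600.00 mm²
ΣAx̄ = (1920.00)(56.00) + (1600.00)(8.00) + (1080.00)(-29.00) = 89000.00 mm³
ΣAȳ = (1920.00)(12.00) + (1600.00)(74.00) + (1080.00)(130.00) = 281840.00 mm³
x̄ = 89000.00 / 4600.00 = 19.35 mm
ȳ = 281840.00 / 4600.00 = 61.27 mm

x̄ = 19.35 mm, ȳ = 61.27 mm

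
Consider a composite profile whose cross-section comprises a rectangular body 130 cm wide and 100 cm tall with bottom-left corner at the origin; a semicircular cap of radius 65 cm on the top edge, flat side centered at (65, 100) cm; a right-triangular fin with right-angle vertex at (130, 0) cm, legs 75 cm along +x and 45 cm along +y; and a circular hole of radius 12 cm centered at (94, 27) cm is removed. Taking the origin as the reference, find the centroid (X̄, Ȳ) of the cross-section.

X̄ = 71.65 cm, Ȳ = 72.34 cm

rectangular body: A = 130 × 100 = 13000.00, centroid at (65.00, 50.00).
semicircular top: A = ½π·65² = 6636.61, centroid at (65.00, 127.59).
triangular fin: A = ½·75·45 = 1687.50, centroid at (155.00, 15.00).
hole: A = −π·12² = -452.39, centroid at (94.00, 27.00).
ΣA = 20871.73 cm²
ΣAX̄ = (13000.00)(65.00) + (6636.61)(65.00) + (1687.50)(155.00) + (-452.39)(94.00) = 1495417.84 cm³
ΣAȲ = (13000.00)(50.00) + (6636.61)(127.59) + (1687.50)(15.00) + (-452.39)(27.00) = 1509842.77 cm³
X̄ = 1495417.84 / 20871.73 = 71.65 cm
Ȳ = 1509842.77 / 20871.73 = 72.34 cm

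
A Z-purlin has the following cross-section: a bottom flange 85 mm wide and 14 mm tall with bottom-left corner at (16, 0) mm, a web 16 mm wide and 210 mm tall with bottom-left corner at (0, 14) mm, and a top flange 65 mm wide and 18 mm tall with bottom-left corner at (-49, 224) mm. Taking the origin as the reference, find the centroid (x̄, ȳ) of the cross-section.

bottom flange: A = 85 × 14 = 1190.00, centroid at (58.50, 7.00).
web: A = 16 × 210 = 3360.00, centroid at (8.00, 119.00).
top flange: A = 65 × 18 = 1170.00, centroid at (-16.50, 233.00).
ΣA = 5720.00 mm², ΣAx̄ = 77190.00 mm³, ΣAȳ = 680780.00 mm³.
x̄ = 77190.00/5720.00 = 13.49 mm; ȳ = 680780.00/5720.00 = 119.02 mm.

x̄ = 13.49 mm, ȳ = 119.02 mm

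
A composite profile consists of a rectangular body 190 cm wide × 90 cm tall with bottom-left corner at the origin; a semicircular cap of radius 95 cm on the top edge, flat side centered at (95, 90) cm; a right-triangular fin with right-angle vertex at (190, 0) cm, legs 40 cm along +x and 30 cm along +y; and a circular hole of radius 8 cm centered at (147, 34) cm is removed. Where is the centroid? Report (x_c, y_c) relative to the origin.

x_c = 96.72 cm, y_c = 82.59 cm

Part | A | x̄ᵢ | ȳᵢ | A·x̄ᵢ | A·ȳᵢ
rectangular body | 17100.00 | 95.00 | 45.00 | 1624500.00 | 769500.00
semicircular top | 14176.44 | 95.00 | 130.32 | 1346761.50 | 1847462.65
triangular fin | 600.00 | 203.33 | 10.00 | 122000.00 | 6000.00
hole | -201.06 | 147.00 | 34.00 | -29556.10 | -6836.11
Σ | 31675.37 |  |  | 3063705.40 | 2616126.54
x_c = 3063705.40 / 31675.37 = 96.72 cm
y_c = 2616126.54 / 31675.37 = 82.59 cm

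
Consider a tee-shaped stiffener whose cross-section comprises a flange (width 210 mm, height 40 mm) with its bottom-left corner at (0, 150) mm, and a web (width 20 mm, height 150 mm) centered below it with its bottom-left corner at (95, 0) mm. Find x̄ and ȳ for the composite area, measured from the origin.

web: A = 20 × 150 = 3000.00, centroid at (105.00, 75.00).
flange: A = 210 × 40 = 8400.00, centroid at (105.00, 170.00).
ΣA = 11400.00 mm², ΣAx̄ = 1197000.00 mm³, ΣAȳ = 1653000.00 mm³.
x̄ = 1197000.00/11400.00 = 105.00 mm; ȳ = 1653000.00/11400.00 = 145.00 mm.

x̄ = 105.00 mm, ȳ = 145.00 mm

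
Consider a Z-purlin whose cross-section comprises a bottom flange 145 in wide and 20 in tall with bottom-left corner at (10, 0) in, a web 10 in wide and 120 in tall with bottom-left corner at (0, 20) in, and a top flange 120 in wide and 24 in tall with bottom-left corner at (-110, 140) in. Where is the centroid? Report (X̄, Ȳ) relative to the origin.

Part | A | x̄ᵢ | ȳᵢ | A·x̄ᵢ | A·ȳᵢ
bottom flange | 2900.00 | 82.50 | 10.00 | 239250.00 | 29000.00
web | 1200.00 | 5.00 | 80.00 | 6000.00 | 96000.00
top flange | 2880.00 | -50.00 | 152.00 | -144000.00 | 437760.00
Σ | 6980.00 |  |  | 101250.00 | 562760.00
X̄ = 101250.00 / 6980.00 = 14.51 in
Ȳ = 562760.00 / 6980.00 = 80.62 in

X̄ = 14.51 in, Ȳ = 80.62 in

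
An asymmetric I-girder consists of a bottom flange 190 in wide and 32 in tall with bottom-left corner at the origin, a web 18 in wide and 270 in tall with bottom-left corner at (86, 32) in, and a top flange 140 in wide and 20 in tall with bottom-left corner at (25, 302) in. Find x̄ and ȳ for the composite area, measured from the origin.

x̄ = 95.00 in, ȳ = 129.73 in

bottom flange: A = 190 × 32 = 6080.00, centroid at (95.00, 16.00).
web: A = 18 × 270 = 4860.00, centroid at (95.00, 167.00).
top flange: A = 140 × 20 = 2800.00, centroid at (95.00, 312.00).
ΣA = 13740.00 in²
ΣAx̄ = (6080.00)(95.00) + (4860.00)(95.00) + (2800.00)(95.00) = 1305300.00 in³
ΣAȳ = (6080.00)(16.00) + (4860.00)(167.00) + (2800.00)(312.00) = 1782500.00 in³
x̄ = 1305300.00 / 13740.00 = 95.00 in
ȳ = 1782500.00 / 13740.00 = 129.73 in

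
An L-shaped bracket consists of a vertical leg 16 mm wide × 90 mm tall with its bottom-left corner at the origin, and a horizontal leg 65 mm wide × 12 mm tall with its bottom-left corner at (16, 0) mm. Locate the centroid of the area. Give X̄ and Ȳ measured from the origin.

vertical leg: A = 16 × 90 = 1440.00, centroid at (8.00, 45.00).
horizontal leg: A = 65 × 12 = 780.00, centroid at (48.50, 6.00).
ΣA = 2220.00 mm², ΣAX̄ = 49350.00 mm³, ΣAȲ = 69480.00 mm³.
X̄ = 49350.00/2220.00 = 22.23 mm; Ȳ = 69480.00/2220.00 = 31.30 mm.

X̄ = 22.23 mm, Ȳ = 31.30 mm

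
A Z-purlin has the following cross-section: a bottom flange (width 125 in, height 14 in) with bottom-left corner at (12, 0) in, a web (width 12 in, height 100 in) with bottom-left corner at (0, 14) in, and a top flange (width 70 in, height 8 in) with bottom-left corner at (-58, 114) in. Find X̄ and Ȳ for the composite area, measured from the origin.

X̄ = 35.53 in, Ȳ = 44.20 in

Part | A | x̄ᵢ | ȳᵢ | A·x̄ᵢ | A·ȳᵢ
bottom flange | 1750.00 | 74.50 | 7.00 | 130375.00 | 12250.00
web | 1200.00 | 6.00 | 64.00 | 7200.00 | 76800.00
top flange | 560.00 | -23.00 | 118.00 | -12880.00 | 66080.00
Σ | 3510.00 |  |  | 124695.00 | 155130.00
X̄ = 124695.00 / 3510.00 = 35.53 in
Ȳ = 155130.00 / 3510.00 = 44.20 in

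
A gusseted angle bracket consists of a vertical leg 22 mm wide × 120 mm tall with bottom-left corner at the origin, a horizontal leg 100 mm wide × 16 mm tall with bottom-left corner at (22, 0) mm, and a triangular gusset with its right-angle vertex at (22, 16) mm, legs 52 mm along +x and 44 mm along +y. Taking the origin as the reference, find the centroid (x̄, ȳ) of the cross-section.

Part | A | x̄ᵢ | ȳᵢ | A·x̄ᵢ | A·ȳᵢ
vertical leg | 2640.00 | 11.00 | 60.00 | 29040.00 | 158400.00
horizontal leg | 1600.00 | 72.00 | 8.00 | 115200.00 | 12800.00
gusset | 1144.00 | 39.33 | 30.67 | 44997.33 | 35082.67
Σ | 5384.00 |  |  | 189237.33 | 206282.67
x̄ = 189237.33 / 5384.00 = 35.15 mm
ȳ = 206282.67 / 5384.00 = 38.31 mm

x̄ = 35.15 mm, ȳ = 38.31 mm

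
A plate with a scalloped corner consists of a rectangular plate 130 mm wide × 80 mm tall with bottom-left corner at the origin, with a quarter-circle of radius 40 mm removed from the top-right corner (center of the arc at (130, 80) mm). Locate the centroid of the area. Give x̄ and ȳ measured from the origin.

plate: A = 130 × 80 = 10400.00, centroid at (65.00, 40.00).
removed quarter-circle: A = −¼π·40² = -1256.64, centroid at (113.02, 63.02).
ΣA = 9143.36 mm²
ΣAx̄ = (10400.00)(65.00) + (-1256.64)(113.02) = 533970.52 mm³
ΣAȳ = (10400.00)(40.00) + (-1256.64)(63.02) = 336802.37 mm³
x̄ = 533970.52 / 9143.36 = 58.40 mm
ȳ = 336802.37 / 9143.36 = 36.84 mm

x̄ = 58.40 mm, ȳ = 36.84 mm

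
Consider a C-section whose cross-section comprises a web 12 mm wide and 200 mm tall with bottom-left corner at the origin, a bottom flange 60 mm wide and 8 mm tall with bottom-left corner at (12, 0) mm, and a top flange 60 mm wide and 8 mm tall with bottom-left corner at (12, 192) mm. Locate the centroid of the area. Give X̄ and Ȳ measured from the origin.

X̄ = 16.29 mm, Ȳ = 100.00 mm

web: A = 12 × 200 = 2400.00, centroid at (6.00, 100.00).
bottom flange: A = 60 × 8 = 480.00, centroid at (42.00, 4.00).
top flange: A = 60 × 8 = 480.00, centroid at (42.00, 196.00).
ΣA = 3360.00 mm², ΣAX̄ = 54720.00 mm³, ΣAȲ = 336000.00 mm³.
X̄ = 54720.00/3360.00 = 16.29 mm; Ȳ = 336000.00/3360.00 = 100.00 mm.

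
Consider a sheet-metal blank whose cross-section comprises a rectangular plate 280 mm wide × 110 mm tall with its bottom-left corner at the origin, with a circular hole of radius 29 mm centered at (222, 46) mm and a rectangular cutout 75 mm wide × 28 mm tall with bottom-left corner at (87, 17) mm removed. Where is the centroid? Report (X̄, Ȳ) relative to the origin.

plate: A = 280 × 110 = 30800.00, centroid at (140.00, 55.00).
hole 1: A = −π·29² = -2642.08, centroid at (222.00, 46.00).
hole 2: A = −(75 × 28) = -2100.00, centroid at (124.50, 31.00).
ΣA = 26057.92 mm², ΣAX̄ = 3464008.37 mm³, ΣAȲ = 1507364.35 mm³.
X̄ = 3464008.37/26057.92 = 132.93 mm; Ȳ = 1507364.35/26057.92 = 57.85 mm.

X̄ = 132.93 mm, Ȳ = 57.85 mm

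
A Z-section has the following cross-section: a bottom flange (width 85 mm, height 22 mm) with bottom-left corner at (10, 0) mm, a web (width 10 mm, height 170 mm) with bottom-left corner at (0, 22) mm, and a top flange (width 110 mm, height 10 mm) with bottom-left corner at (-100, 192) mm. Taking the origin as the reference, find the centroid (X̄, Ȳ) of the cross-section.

Part | A | x̄ᵢ | ȳᵢ | A·x̄ᵢ | A·ȳᵢ
bottom flange | 1870.00 | 52.50 | 11.00 | 98175.00 | 20570.00
web | 1700.00 | 5.00 | 107.00 | 8500.00 | 181900.00
top flange | 1100.00 | -45.00 | 197.00 | -49500.00 | 216700.00
Σ | 4670.00 |  |  | 57175.00 | 419170.00
X̄ = 57175.00 / 4670.00 = 12.24 mm
Ȳ = 419170.00 / 4670.00 = 89.76 mm

X̄ = 12.24 mm, Ȳ = 89.76 mm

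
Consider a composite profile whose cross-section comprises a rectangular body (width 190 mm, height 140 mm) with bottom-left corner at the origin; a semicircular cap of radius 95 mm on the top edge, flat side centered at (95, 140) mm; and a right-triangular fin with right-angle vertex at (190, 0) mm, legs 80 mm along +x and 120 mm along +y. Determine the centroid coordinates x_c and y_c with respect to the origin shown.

x_c = 107.81 mm, y_c = 101.16 mm

rectangular body: A = 190 × 140 = 26600.00, centroid at (95.00, 70.00).
semicircular top: A = ½π·95² = 14176.44, centroid at (95.00, 180.32).
triangular fin: A = ½·80·120 = 4800.00, centroid at (216.67, 40.00).
ΣA = 45576.44 mm²
ΣAx_c = (26600.00)(95.00) + (14176.44)(95.00) + (4800.00)(216.67) = 4913761.50 mm³
ΣAy_c = (26600.00)(70.00) + (14176.44)(180.32) + (4800.00)(40.00) = 4610284.49 mm³
x_c = 4913761.50 / 45576.44 = 107.81 mm
y_c = 4610284.49 / 45576.44 = 101.16 mm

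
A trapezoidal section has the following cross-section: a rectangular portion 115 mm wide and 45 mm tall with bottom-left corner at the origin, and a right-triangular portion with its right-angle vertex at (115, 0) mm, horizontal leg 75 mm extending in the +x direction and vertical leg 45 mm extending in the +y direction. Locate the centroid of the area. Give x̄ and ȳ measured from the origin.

rectangular portion: A = 115 × 45 = 5175.00, centroid at (57.50, 22.50).
triangular portion: A = ½·75·45 = 1687.50, centroid at (140.00, 15.00).
ΣA = 6862.50 mm²
ΣAx̄ = (5175.00)(57.50) + (1687.50)(140.00) = 533812.50 mm³
ΣAȳ = (5175.00)(22.50) + (1687.50)(15.00) = 141750.00 mm³
x̄ = 533812.50 / 6862.50 = 77.79 mm
ȳ = 141750.00 / 6862.50 = 20.66 mm

x̄ = 77.79 mm, ȳ = 20.66 mm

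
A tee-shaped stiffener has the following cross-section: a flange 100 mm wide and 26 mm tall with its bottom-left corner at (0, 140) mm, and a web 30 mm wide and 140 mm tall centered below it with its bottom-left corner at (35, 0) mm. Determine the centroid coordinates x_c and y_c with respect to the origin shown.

web: A = 30 × 140 = 4200.00, centroid at (50.00, 70.00).
flange: A = 100 × 26 = 2600.00, centroid at (50.00, 153.00).
ΣA = 6800.00 mm², ΣAx_c = 340000.00 mm³, ΣAy_c = 691800.00 mm³.
x_c = 340000.00/6800.00 = 50.00 mm; y_c = 691800.00/6800.00 = 101.74 mm.

x_c = 50.00 mm, y_c = 101.74 mm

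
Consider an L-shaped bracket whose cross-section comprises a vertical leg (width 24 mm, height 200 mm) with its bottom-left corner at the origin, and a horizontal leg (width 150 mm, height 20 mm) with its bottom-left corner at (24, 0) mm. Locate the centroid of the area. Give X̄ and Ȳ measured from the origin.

Part | A | x̄ᵢ | ȳᵢ | A·x̄ᵢ | A·ȳᵢ
vertical leg | 4800.00 | 12.00 | 100.00 | 57600.00 | 480000.00
horizontal leg | 3000.00 | 99.00 | 10.00 | 297000.00 | 30000.00
Σ | 7800.00 |  |  | 354600.00 | 510000.00
X̄ = 354600.00 / 7800.00 = 45.46 mm
Ȳ = 510000.00 / 7800.00 = 65.38 mm

X̄ = 45.46 mm, Ȳ = 65.38 mm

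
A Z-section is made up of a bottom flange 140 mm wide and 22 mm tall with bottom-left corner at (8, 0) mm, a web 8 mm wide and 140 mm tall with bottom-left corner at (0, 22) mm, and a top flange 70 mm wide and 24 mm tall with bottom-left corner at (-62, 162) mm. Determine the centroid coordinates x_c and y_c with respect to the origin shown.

x_c = 33.90 mm, y_c = 73.00 mm

Part | A | x̄ᵢ | ȳᵢ | A·x̄ᵢ | A·ȳᵢ
bottom flange | 3080.00 | 78.00 | 11.00 | 240240.00 | 33880.00
web | 1120.00 | 4.00 | 92.00 | 4480.00 | 103040.00
top flange | 1680.00 | -27.00 | 174.00 | -45360.00 | 292320.00
Σ | 5880.00 |  |  | 199360.00 | 429240.00
x_c = 199360.00 / 5880.00 = 33.90 mm
y_c = 429240.00 / 5880.00 = 73.00 mm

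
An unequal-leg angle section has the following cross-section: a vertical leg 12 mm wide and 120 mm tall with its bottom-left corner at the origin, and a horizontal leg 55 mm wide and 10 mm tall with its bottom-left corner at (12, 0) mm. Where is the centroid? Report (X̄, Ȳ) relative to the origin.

X̄ = 15.26 mm, Ȳ = 44.80 mm

vertical leg: A = 12 × 120 = 1440.00, centroid at (6.00, 60.00).
horizontal leg: A = 55 × 10 = 550.00, centroid at (39.50, 5.00).
ΣA = 1990.00 mm², ΣAX̄ = 30365.00 mm³, ΣAȲ = 89150.00 mm³.
X̄ = 30365.00/1990.00 = 15.26 mm; Ȳ = 89150.00/1990.00 = 44.80 mm.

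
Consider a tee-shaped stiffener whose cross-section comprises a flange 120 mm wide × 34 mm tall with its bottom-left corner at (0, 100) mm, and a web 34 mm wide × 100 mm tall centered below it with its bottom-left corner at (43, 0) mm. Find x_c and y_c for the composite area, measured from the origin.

x_c = 60.00 mm, y_c = 86.55 mm

web: A = 34 × 100 = 3400.00, centroid at (60.00, 50.00).
flange: A = 120 × 34 = 4080.00, centroid at (60.00, 117.00).
ΣA = 7480.00 mm²
ΣAx_c = (3400.00)(60.00) + (4080.00)(60.00) = 448800.00 mm³
ΣAy_c = (3400.00)(50.00) + (4080.00)(117.00) = 647360.00 mm³
x_c = 448800.00 / 7480.00 = 60.00 mm
y_c = 647360.00 / 7480.00 = 86.55 mm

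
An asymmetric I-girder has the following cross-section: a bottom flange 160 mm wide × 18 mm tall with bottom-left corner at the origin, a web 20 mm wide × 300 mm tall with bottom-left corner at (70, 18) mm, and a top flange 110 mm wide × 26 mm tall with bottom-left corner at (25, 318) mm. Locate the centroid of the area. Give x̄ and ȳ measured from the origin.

x̄ = 80.00 mm, ȳ = 168.70 mm

bottom flange: A = 160 × 18 = 2880.00, centroid at (80.00, 9.00).
web: A = 20 × 300 = 6000.00, centroid at (80.00, 168.00).
top flange: A = 110 × 26 = 2860.00, centroid at (80.00, 331.00).
ΣA = 11740.00 mm²
ΣAx̄ = (2880.00)(80.00) + (6000.00)(80.00) + (2860.00)(80.00) = 939200.00 mm³
ΣAȳ = (2880.00)(9.00) + (6000.00)(168.00) + (2860.00)(331.00) = 1980580.00 mm³
x̄ = 939200.00 / 11740.00 = 80.00 mm
ȳ = 1980580.00 / 11740.00 = 168.70 mm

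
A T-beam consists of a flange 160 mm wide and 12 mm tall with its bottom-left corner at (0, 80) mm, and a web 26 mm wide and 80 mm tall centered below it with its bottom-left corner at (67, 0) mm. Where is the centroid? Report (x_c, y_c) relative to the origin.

Part | A | x̄ᵢ | ȳᵢ | A·x̄ᵢ | A·ȳᵢ
web | 2080.00 | 80.00 | 40.00 | 166400.00 | 83200.00
flange | 1920.00 | 80.00 | 86.00 | 153600.00 | 165120.00
Σ | 4000.00 |  |  | 320000.00 | 248320.00
x_c = 320000.00 / 4000.00 = 80.00 mm
y_c = 248320.00 / 4000.00 = 62.08 mm

x_c = 80.00 mm, y_c = 62.08 mm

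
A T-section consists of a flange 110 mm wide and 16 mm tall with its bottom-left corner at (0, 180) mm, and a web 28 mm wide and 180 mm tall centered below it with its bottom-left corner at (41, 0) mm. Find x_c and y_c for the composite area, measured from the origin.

Part | A | x̄ᵢ | ȳᵢ | A·x̄ᵢ | A·ȳᵢ
web | 5040.00 | 55.00 | 90.00 | 277200.00 | 453600.00
flange | 1760.00 | 55.00 | 188.00 | 96800.00 | 330880.00
Σ | 6800.00 |  |  | 374000.00 | 784480.00
x_c = 374000.00 / 6800.00 = 55.00 mm
y_c = 784480.00 / 6800.00 = 115.36 mm

x_c = 55.00 mm, y_c = 115.36 mm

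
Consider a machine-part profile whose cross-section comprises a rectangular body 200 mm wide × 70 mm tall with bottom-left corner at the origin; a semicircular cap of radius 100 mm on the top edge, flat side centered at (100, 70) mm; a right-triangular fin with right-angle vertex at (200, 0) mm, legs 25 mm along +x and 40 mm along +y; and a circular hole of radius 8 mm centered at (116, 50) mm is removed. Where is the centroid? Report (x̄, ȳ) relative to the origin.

x̄ = 101.70 mm, ȳ = 75.08 mm

rectangular body: A = 200 × 70 = 14000.00, centroid at (100.00, 35.00).
semicircular top: A = ½π·100² = 15707.96, centroid at (100.00, 112.44).
triangular fin: A = ½·25·40 = 500.00, centroid at (208.33, 13.33).
hole: A = −π·8² = -201.06, centroid at (116.00, 50.00).
ΣA = 30006.90 mm², ΣAx̄ = 3051639.81 mm³, ΣAȳ = 2252837.67 mm³.
x̄ = 3051639.81/30006.90 = 101.70 mm; ȳ = 2252837.67/30006.90 = 75.08 mm.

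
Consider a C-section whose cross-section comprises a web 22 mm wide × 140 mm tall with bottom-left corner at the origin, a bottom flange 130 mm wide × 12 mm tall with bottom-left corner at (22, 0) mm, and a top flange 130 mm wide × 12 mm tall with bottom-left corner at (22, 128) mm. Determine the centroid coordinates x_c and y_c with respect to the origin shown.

Part | A | x̄ᵢ | ȳᵢ | A·x̄ᵢ | A·ȳᵢ
web | 3080.00 | 11.00 | 70.00 | 33880.00 | 215600.00
bottom flange | 1560.00 | 87.00 | 6.00 | 135720.00 | 9360.00
top flange | 1560.00 | 87.00 | 134.00 | 135720.00 | 209040.00
Σ | 6200.00 |  |  | 305320.00 | 434000.00
x_c = 305320.00 / 6200.00 = 49.25 mm
y_c = 434000.00 / 6200.00 = 70.00 mm

x_c = 49.25 mm, y_c = 70.00 mm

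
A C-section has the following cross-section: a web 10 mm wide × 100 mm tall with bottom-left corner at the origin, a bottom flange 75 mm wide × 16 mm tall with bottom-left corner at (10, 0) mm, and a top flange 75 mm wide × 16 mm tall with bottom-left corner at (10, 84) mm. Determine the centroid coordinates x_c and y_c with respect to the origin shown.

web: A = 10 × 100 = 1000.00, centroid at (5.00, 50.00).
bottom flange: A = 75 × 16 = 1200.00, centroid at (47.50, 8.00).
top flange: A = 75 × 16 = 1200.00, centroid at (47.50, 92.00).
ΣA = 3400.00 mm², ΣAx_c = 119000.00 mm³, ΣAy_c = 170000.00 mm³.
x_c = 119000.00/3400.00 = 35.00 mm; y_c = 170000.00/3400.00 = 50.00 mm.

x_c = 35.00 mm, y_c = 50.00 mm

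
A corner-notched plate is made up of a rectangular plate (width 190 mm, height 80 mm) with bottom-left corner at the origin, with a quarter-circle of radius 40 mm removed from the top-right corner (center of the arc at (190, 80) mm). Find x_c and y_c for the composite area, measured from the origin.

x_c = 87.97 mm, y_c = 37.93 mm

Part | A | x̄ᵢ | ȳᵢ | A·x̄ᵢ | A·ȳᵢ
plate | 15200.00 | 95.00 | 40.00 | 1444000.00 | 608000.00
removed quarter-circle | -1256.64 | 173.02 | 63.02 | -217427.71 | -79197.63
Σ | 13943.36 |  |  | 1226572.29 | 528802.37
x_c = 1226572.29 / 13943.36 = 87.97 mm
y_c = 528802.37 / 13943.36 = 37.93 mm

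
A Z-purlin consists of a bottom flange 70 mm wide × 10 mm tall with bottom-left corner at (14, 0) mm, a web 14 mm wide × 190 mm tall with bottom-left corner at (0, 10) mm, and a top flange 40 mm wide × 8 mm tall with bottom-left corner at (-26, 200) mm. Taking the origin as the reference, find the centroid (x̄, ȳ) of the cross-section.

x̄ = 13.86 mm, ȳ = 94.59 mm

bottom flange: A = 70 × 10 = 700.00, centroid at (49.00, 5.00).
web: A = 14 × 190 = 2660.00, centroid at (7.00, 105.00).
top flange: A = 40 × 8 = 320.00, centroid at (-6.00, 204.00).
ΣA = 3680.00 mm², ΣAx̄ = 51000.00 mm³, ΣAȳ = 348080.00 mm³.
x̄ = 51000.00/3680.00 = 13.86 mm; ȳ = 348080.00/3680.00 = 94.59 mm.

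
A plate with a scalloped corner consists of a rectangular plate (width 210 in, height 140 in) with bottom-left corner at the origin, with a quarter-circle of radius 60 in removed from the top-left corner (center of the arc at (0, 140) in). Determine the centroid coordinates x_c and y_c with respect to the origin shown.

plate: A = 210 × 140 = 29400.00, centroid at (105.00, 70.00).
removed quarter-circle: A = −¼π·60² = -2827.43, centroid at (25.46, 114.54).
ΣA = 26572.57 in²
ΣAx_c = (29400.00)(105.00) + (-2827.43)(25.46) = 3015000.00 in³
ΣAy_c = (29400.00)(70.00) + (-2827.43)(114.54) = 1734159.33 in³
x_c = 3015000.00 / 26572.57 = 113.46 in
y_c = 1734159.33 / 26572.57 = 65.26 in

x_c = 113.46 in, y_c = 65.26 in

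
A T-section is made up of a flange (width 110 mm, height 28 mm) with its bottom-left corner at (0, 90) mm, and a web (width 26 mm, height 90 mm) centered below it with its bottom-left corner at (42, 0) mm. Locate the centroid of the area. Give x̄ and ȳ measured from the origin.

x̄ = 55.00 mm, ȳ = 78.53 mm

web: A = 26 × 90 = 2340.00, centroid at (55.00, 45.00).
flange: A = 110 × 28 = 3080.00, centroid at (55.00, 104.00).
ΣA = 5420.00 mm²
ΣAx̄ = (2340.00)(55.00) + (3080.00)(55.00) = 298100.00 mm³
ΣAȳ = (2340.00)(45.00) + (3080.00)(104.00) = 425620.00 mm³
x̄ = 298100.00 / 5420.00 = 55.00 mm
ȳ = 425620.00 / 5420.00 = 78.53 mm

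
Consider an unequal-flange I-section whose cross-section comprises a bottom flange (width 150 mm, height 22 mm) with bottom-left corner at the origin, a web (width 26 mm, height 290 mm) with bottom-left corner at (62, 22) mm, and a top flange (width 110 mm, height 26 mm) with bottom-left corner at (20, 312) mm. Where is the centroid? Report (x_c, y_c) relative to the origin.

x_c = 75.00 mm, y_c = 162.41 mm

bottom flange: A = 150 × 22 = 3300.00, centroid at (75.00, 11.00).
web: A = 26 × 290 = 7540.00, centroid at (75.00, 167.00).
top flange: A = 110 × 26 = 2860.00, centroid at (75.00, 325.00).
ΣA = 13700.00 mm²
ΣAx_c = (3300.00)(75.00) + (7540.00)(75.00) + (2860.00)(75.00) = 1027500.00 mm³
ΣAy_c = (3300.00)(11.00) + (7540.00)(167.00) + (2860.00)(325.00) = 2224980.00 mm³
x_c = 1027500.00 / 13700.00 = 75.00 mm
y_c = 2224980.00 / 13700.00 = 162.41 mm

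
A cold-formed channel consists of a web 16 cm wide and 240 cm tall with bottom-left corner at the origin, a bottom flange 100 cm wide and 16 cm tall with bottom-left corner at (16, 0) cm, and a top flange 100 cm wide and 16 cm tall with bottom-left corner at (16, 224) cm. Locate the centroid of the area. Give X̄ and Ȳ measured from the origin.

X̄ = 34.36 cm, Ȳ = 120.00 cm

web: A = 16 × 240 = 3840.00, centroid at (8.00, 120.00).
bottom flange: A = 100 × 16 = 1600.00, centroid at (66.00, 8.00).
top flange: A = 100 × 16 = 1600.00, centroid at (66.00, 232.00).
ΣA = 7040.00 cm²
ΣAX̄ = (3840.00)(8.00) + (1600.00)(66.00) + (1600.00)(66.00) = 241920.00 cm³
ΣAȲ = (3840.00)(120.00) + (1600.00)(8.00) + (1600.00)(232.00) = 844800.00 cm³
X̄ = 241920.00 / 7040.00 = 34.36 cm
Ȳ = 844800.00 / 7040.00 = 120.00 cm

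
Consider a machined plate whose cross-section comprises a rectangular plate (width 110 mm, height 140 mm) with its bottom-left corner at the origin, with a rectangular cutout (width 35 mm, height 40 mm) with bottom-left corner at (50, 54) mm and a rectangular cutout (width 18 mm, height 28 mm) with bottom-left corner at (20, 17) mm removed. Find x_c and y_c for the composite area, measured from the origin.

plate: A = 110 × 140 = 15400.00, centroid at (55.00, 70.00).
hole 1: A = −(35 × 40) = -1400.00, centroid at (67.50, 74.00).
hole 2: A = −(18 × 28) = -504.00, centroid at (29.00, 31.00).
ΣA = 13496.00 mm², ΣAx_c = 737884.00 mm³, ΣAy_c = 958776.00 mm³.
x_c = 737884.00/13496.00 = 54.67 mm; y_c = 958776.00/13496.00 = 71.04 mm.

x_c = 54.67 mm, y_c = 71.04 mm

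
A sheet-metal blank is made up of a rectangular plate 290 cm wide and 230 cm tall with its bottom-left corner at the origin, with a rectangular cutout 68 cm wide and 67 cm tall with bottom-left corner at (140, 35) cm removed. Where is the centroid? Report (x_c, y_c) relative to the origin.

plate: A = 290 × 230 = 66700.00, centroid at (145.00, 115.00).
hole: A = −(68 × 67) = -4556.00, centroid at (174.00, 68.50).
ΣA = 62144.00 cm², ΣAx_c = 8878756.00 cm³, ΣAy_c = 7358414.00 cm³.
x_c = 8878756.00/62144.00 = 142.87 cm; y_c = 7358414.00/62144.00 = 118.41 cm.

x_c = 142.87 cm, y_c = 118.41 cm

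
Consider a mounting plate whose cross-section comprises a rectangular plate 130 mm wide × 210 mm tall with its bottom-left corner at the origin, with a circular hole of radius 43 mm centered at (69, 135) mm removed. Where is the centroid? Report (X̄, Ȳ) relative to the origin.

X̄ = 63.92 mm, Ȳ = 96.89 mm

plate: A = 130 × 210 = 27300.00, centroid at (65.00, 105.00).
hole: A = −π·43² = -5808.80, centroid at (69.00, 135.00).
ΣA = 21491.20 mm², ΣAX̄ = 1373692.47 mm³, ΣAȲ = 2082311.35 mm³.
X̄ = 1373692.47/21491.20 = 63.92 mm; Ȳ = 2082311.35/21491.20 = 96.89 mm.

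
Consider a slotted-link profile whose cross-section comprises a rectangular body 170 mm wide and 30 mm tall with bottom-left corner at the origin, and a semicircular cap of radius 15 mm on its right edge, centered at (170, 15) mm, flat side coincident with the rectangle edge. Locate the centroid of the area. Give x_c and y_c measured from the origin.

rectangular body: A = 170 × 30 = 5100.00, centroid at (85.00, 15.00).
semicircular end: A = ½π·15² = 353.43, centroid at (176.37, 15.00).
ΣA = 5453.43 mm²
ΣAx_c = (5100.00)(85.00) + (353.43)(176.37) = 495832.96 mm³
ΣAy_c = (5100.00)(15.00) + (353.43)(15.00) = 81801.44 mm³
x_c = 495832.96 / 5453.43 = 90.92 mm
y_c = 81801.44 / 5453.43 = 15.00 mm

x_c = 90.92 mm, y_c = 15.00 mm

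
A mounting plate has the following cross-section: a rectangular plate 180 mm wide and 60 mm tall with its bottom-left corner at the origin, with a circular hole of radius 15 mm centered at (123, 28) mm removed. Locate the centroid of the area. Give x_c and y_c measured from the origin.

x_c = 87.69 mm, y_c = 30.14 mm

Part | A | x̄ᵢ | ȳᵢ | A·x̄ᵢ | A·ȳᵢ
plate | 10800.00 | 90.00 | 30.00 | 972000.00 | 324000.00
hole | -706.86 | 123.00 | 28.00 | -86943.58 | -19792.03
Σ | 10093.14 |  |  | 885056.42 | 304207.97
x_c = 885056.42 / 10093.14 = 87.69 mm
y_c = 304207.97 / 10093.14 = 30.14 mm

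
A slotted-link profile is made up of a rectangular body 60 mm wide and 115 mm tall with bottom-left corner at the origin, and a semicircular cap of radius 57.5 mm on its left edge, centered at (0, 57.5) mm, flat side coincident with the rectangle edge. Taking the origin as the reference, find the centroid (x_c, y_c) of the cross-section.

rectangular body: A = 60 × 115 = 6900.00, centroid at (30.00, 57.50).
semicircular end: A = ½π·57.5² = 5193.45, centroid at (-24.40, 57.50).
ΣA = 12093.45 mm²
ΣAx_c = (6900.00)(30.00) + (5193.45)(-24.40) = 80260.42 mm³
ΣAy_c = (6900.00)(57.50) + (5193.45)(57.50) = 695373.11 mm³
x_c = 80260.42 / 12093.45 = 6.64 mm
y_c = 695373.11 / 12093.45 = 57.50 mm

x_c = 6.64 mm, y_c = 57.50 mm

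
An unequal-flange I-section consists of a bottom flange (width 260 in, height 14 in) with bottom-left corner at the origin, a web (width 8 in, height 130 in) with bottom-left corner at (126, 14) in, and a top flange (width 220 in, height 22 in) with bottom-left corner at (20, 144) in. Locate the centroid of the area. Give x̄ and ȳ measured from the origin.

bottom flange: A = 260 × 14 = 3640.00, centroid at (130.00, 7.00).
web: A = 8 × 130 = 1040.00, centroid at (130.00, 79.00).
top flange: A = 220 × 22 = 4840.00, centroid at (130.00, 155.00).
ΣA = 9520.00 in²
ΣAx̄ = (3640.00)(130.00) + (1040.00)(130.00) + (4840.00)(130.00) = 1237600.00 in³
ΣAȳ = (3640.00)(7.00) + (1040.00)(79.00) + (4840.00)(155.00) = 857840.00 in³
x̄ = 1237600.00 / 9520.00 = 130.00 in
ȳ = 857840.00 / 9520.00 = 90.11 in

x̄ = 130.00 in, ȳ = 90.11 in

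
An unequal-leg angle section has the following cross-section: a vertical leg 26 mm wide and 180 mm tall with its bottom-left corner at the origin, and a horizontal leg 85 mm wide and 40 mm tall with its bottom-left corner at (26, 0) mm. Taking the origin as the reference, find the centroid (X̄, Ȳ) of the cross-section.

vertical leg: A = 26 × 180 = 4680.00, centroid at (13.00, 90.00).
horizontal leg: A = 85 × 40 = 3400.00, centroid at (68.50, 20.00).
ΣA = 8080.00 mm²
ΣAX̄ = (4680.00)(13.00) + (3400.00)(68.50) = 293740.00 mm³
ΣAȲ = (4680.00)(90.00) + (3400.00)(20.00) = 489200.00 mm³
X̄ = 293740.00 / 8080.00 = 36.35 mm
Ȳ = 489200.00 / 8080.00 = 60.54 mm

X̄ = 36.35 mm, Ȳ = 60.54 mm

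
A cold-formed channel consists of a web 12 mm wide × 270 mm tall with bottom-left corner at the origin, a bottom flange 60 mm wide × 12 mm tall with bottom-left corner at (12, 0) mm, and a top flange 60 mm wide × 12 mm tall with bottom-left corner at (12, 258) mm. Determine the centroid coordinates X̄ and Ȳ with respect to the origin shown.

X̄ = 17.08 mm, Ȳ = 135.00 mm

web: A = 12 × 270 = 3240.00, centroid at (6.00, 135.00).
bottom flange: A = 60 × 12 = 720.00, centroid at (42.00, 6.00).
top flange: A = 60 × 12 = 720.00, centroid at (42.00, 264.00).
ΣA = 4680.00 mm², ΣAX̄ = 79920.00 mm³, ΣAȲ = 631800.00 mm³.
X̄ = 79920.00/4680.00 = 17.08 mm; Ȳ = 631800.00/4680.00 = 135.00 mm.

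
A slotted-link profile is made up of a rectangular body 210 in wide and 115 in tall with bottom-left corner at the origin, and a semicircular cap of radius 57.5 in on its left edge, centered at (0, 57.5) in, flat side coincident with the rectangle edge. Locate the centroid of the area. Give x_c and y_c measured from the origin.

x_c = 82.10 in, y_c = 57.50 in

rectangular body: A = 210 × 115 = 24150.00, centroid at (105.00, 57.50).
semicircular end: A = ½π·57.5² = 5193.45, centroid at (-24.40, 57.50).
ΣA = 29343.45 in²
ΣAx_c = (24150.00)(105.00) + (5193.45)(-24.40) = 2409010.42 in³
ΣAy_c = (24150.00)(57.50) + (5193.45)(57.50) = 1687248.11 in³
x_c = 2409010.42 / 29343.45 = 82.10 in
y_c = 1687248.11 / 29343.45 = 57.50 in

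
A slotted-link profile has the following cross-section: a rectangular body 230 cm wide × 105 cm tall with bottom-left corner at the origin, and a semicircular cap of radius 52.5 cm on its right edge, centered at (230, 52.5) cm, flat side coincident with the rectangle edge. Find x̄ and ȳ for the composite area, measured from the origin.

rectangular body: A = 230 × 105 = 24150.00, centroid at (115.00, 52.50).
semicircular end: A = ½π·52.5² = 4329.51, centroid at (252.28, 52.50).
ΣA = 28479.51 cm², ΣAx̄ = 3869505.45 cm³, ΣAȳ = 1495174.14 cm³.
x̄ = 3869505.45/28479.51 = 135.87 cm; ȳ = 1495174.14/28479.51 = 52.50 cm.

x̄ = 135.87 cm, ȳ = 52.50 cm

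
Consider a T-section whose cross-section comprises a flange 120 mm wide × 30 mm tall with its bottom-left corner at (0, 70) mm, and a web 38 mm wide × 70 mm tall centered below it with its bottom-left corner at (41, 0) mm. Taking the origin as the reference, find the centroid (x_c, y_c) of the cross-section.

x_c = 60.00 mm, y_c = 63.75 mm

web: A = 38 × 70 = 2660.00, centroid at (60.00, 35.00).
flange: A = 120 × 30 = 3600.00, centroid at (60.00, 85.00).
ΣA = 6260.00 mm²
ΣAx_c = (2660.00)(60.00) + (3600.00)(60.00) = 375600.00 mm³
ΣAy_c = (2660.00)(35.00) + (3600.00)(85.00) = 399100.00 mm³
x_c = 375600.00 / 6260.00 = 60.00 mm
y_c = 399100.00 / 6260.00 = 63.75 mm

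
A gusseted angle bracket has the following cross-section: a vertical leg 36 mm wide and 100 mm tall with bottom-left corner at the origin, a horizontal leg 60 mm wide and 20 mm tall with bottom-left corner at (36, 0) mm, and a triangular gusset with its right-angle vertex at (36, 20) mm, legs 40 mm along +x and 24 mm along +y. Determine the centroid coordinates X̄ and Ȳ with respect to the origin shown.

Part | A | x̄ᵢ | ȳᵢ | A·x̄ᵢ | A·ȳᵢ
vertical leg | 3600.00 | 18.00 | 50.00 | 64800.00 | 180000.00
horizontal leg | 1200.00 | 66.00 | 10.00 | 79200.00 | 12000.00
gusset | 480.00 | 49.33 | 28.00 | 23680.00 | 13440.00
Σ | 5280.00 |  |  | 167680.00 | 205440.00
X̄ = 167680.00 / 5280.00 = 31.76 mm
Ȳ = 205440.00 / 5280.00 = 38.91 mm

X̄ = 31.76 mm, Ȳ = 38.91 mm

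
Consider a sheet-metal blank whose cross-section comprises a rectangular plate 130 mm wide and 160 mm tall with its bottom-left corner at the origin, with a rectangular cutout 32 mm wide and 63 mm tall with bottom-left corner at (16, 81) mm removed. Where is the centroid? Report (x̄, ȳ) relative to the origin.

x̄ = 68.54 mm, ȳ = 76.51 mm

Part | A | x̄ᵢ | ȳᵢ | A·x̄ᵢ | A·ȳᵢ
plate | 20800.00 | 65.00 | 80.00 | 1352000.00 | 1664000.00
hole | -2016.00 | 32.00 | 112.50 | -64512.00 | -226800.00
Σ | 18784.00 |  |  | 1287488.00 | 1437200.00
x̄ = 1287488.00 / 18784.00 = 68.54 mm
ȳ = 1437200.00 / 18784.00 = 76.51 mm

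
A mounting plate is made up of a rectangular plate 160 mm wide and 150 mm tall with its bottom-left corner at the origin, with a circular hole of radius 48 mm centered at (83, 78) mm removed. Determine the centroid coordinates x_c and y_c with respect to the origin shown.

x_c = 78.70 mm, y_c = 73.70 mm

plate: A = 160 × 150 = 24000.00, centroid at (80.00, 75.00).
hole: A = −π·48² = -7238.23, centroid at (83.00, 78.00).
ΣA = 16761.77 mm²
ΣAx_c = (24000.00)(80.00) + (-7238.23)(83.00) = 1319226.95 mm³
ΣAy_c = (24000.00)(75.00) + (-7238.23)(78.00) = 1235418.10 mm³
x_c = 1319226.95 / 16761.77 = 78.70 mm
y_c = 1235418.10 / 16761.77 = 73.70 mm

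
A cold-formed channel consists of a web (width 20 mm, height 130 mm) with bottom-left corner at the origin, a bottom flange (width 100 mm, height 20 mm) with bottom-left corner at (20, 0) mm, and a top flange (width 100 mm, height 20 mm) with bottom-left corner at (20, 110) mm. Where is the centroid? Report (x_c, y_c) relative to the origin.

x_c = 46.36 mm, y_c = 65.00 mm

Part | A | x̄ᵢ | ȳᵢ | A·x̄ᵢ | A·ȳᵢ
web | 2600.00 | 10.00 | 65.00 | 26000.00 | 169000.00
bottom flange | 2000.00 | 70.00 | 10.00 | 140000.00 | 20000.00
top flange | 2000.00 | 70.00 | 120.00 | 140000.00 | 240000.00
Σ | 6600.00 |  |  | 306000.00 | 429000.00
x_c = 306000.00 / 6600.00 = 46.36 mm
y_c = 429000.00 / 6600.00 = 65.00 mm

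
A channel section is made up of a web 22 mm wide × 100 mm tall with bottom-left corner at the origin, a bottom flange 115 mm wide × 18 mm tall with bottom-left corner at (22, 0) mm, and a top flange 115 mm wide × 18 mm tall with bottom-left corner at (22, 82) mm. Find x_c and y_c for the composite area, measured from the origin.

x_c = 55.73 mm, y_c = 50.00 mm

web: A = 22 × 100 = 2200.00, centroid at (11.00, 50.00).
bottom flange: A = 115 × 18 = 2070.00, centroid at (79.50, 9.00).
top flange: A = 115 × 18 = 2070.00, centroid at (79.50, 91.00).
ΣA = 6340.00 mm², ΣAx_c = 353330.00 mm³, ΣAy_c = 317000.00 mm³.
x_c = 353330.00/6340.00 = 55.73 mm; y_c = 317000.00/6340.00 = 50.00 mm.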